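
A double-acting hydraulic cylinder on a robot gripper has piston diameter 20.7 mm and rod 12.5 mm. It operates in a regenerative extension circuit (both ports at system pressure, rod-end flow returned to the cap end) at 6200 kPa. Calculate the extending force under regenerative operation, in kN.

F ≈ 0.761 kN

With equal pressure on both faces, forces on the annular region cancel; the net push is pressure × rod cross-section.
Rod cross-section A_rod = π/4 × (12.5 mm)² = 122.7 mm^2
F = P × A_rod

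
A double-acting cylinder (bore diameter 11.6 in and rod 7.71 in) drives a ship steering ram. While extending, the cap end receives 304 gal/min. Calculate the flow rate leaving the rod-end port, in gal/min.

Cap-side area A_cap = π/4 × (11.6 in)² = 105.7 in^2
Rod-side annular area A_ann = π/4 × (11.6² − 7.71²) = 59.00 in^2
Piston speed v = Q_in/A_cap; rod-end outflow Q_out = v × A_ann = Q_in × A_ann/A_cap.

Q_out ≈ 170 gal/min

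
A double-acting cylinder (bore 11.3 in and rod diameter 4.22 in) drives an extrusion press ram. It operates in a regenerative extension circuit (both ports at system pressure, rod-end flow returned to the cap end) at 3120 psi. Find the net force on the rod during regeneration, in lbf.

With equal pressure on both faces, forces on the annular region cancel; the net push is pressure × rod cross-section.
Rod cross-section A_rod = π/4 × (4.22 in)² = 13.99 in^2
F = P × A_rod

F ≈ 43600 lbf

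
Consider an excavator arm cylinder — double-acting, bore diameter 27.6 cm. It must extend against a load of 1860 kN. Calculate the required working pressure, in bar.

Cap-side area A_cap = π/4 × (27.6 cm)² = 598.3 cm^2
P = F / A = 1860 kN / A

P ≈ 311 bar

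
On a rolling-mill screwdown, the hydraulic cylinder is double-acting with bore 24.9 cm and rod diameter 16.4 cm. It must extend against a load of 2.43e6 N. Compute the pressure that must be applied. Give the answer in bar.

Cap-side area A_cap = π/4 × (24.9 cm)² = 487.0 cm^2
P = F / A = 2.43e6 N / A

P ≈ 499 bar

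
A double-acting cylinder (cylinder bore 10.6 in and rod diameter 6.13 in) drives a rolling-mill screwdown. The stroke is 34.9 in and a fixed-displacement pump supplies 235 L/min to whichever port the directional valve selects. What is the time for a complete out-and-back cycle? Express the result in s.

t ≈ 21.5 s

Cap-side area A_cap = π/4 × (10.6 in)² = 88.25 in^2
Rod-side annular area A_ann = π/4 × (10.6² − 6.13²) = 58.73 in^2
t_ext = A_cap·L/Q = 12.89 s
t_ret = A_ann·L/Q = 8.576 s
t_cycle = t_ext + t_ret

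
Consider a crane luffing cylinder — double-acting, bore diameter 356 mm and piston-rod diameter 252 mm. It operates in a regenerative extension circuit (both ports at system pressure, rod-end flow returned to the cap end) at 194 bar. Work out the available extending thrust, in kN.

F ≈ 968 kN

With equal pressure on both faces, forces on the annular region cancel; the net push is pressure × rod cross-section.
Rod cross-section A_rod = π/4 × (252 mm)² = 49880 mm^2
F = P × A_rod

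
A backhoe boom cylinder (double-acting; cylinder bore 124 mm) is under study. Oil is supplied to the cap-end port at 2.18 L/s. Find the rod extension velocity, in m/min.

Cap-side area A_cap = π/4 × (124 mm)² = 12080 mm^2
v = Q / A

v ≈ 10.8 m/min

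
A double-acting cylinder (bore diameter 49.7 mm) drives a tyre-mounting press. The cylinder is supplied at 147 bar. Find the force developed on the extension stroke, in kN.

F ≈ 28.5 kN

Cap-side area A_cap = π/4 × (49.7 mm)² = 1940 mm^2
F = P × A_cap = 147 bar × A_cap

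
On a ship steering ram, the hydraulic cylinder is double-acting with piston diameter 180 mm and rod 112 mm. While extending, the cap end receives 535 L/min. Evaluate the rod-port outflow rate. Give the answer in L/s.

Q_out ≈ 5.46 L/s

Cap-side area A_cap = π/4 × (180 mm)² = 25450 mm^2
Rod-side annular area A_ann = π/4 × (180² − 112²) = 15590 mm^2
Piston speed v = Q_in/A_cap; rod-end outflow Q_out = v × A_ann = Q_in × A_ann/A_cap.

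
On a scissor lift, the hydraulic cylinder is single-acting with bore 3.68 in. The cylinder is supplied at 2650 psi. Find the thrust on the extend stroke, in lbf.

Cap-side area A_cap = π/4 × (3.68 in)² = 10.64 in^2
F = P × A_cap = 2650 psi × A_cap

F ≈ 28200 lbf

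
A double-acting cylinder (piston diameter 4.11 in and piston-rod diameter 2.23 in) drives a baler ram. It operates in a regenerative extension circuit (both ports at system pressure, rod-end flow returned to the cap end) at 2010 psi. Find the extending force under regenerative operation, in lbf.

F ≈ 7850 lbf

With equal pressure on both faces, forces on the annular region cancel; the net push is pressure × rod cross-section.
Rod cross-section A_rod = π/4 × (2.23 in)² = 3.906 in^2
F = P × A_rod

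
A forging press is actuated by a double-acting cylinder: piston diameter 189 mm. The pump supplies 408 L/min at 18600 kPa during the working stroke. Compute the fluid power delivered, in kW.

Hydraulic power = P × Q

W ≈ 126 kW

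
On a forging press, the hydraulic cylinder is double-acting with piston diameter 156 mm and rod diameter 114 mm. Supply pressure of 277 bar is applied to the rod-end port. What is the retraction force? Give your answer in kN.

Rod-side annular area A_ann = π/4 × (156² − 114²) = 8906 mm^2
On retraction the pressure acts on the annular area (bore minus rod).
F = P × A_ann

F ≈ 247 kN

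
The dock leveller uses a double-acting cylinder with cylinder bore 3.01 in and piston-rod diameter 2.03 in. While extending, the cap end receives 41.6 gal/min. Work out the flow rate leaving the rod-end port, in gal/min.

Cap-side area A_cap = π/4 × (3.01 in)² = 7.116 in^2
Rod-side annular area A_ann = π/4 × (3.01² − 2.03²) = 3.879 in^2
Piston speed v = Q_in/A_cap; rod-end outflow Q_out = v × A_ann = Q_in × A_ann/A_cap.

Q_out ≈ 22.7 gal/min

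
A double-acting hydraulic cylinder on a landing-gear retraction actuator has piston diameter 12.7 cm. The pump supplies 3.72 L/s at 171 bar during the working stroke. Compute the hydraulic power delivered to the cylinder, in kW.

W ≈ 63.6 kW

Hydraulic power = P × Q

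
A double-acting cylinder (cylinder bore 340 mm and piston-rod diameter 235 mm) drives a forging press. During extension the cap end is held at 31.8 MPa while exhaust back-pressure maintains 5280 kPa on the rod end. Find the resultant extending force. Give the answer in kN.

Cap-side area A_cap = π/4 × (340 mm)² = 90790 mm^2
Rod-side annular area A_ann = π/4 × (340² − 235²) = 47420 mm^2
Net thrust = P_cap·A_cap − P_rod·A_ann = 2887 kN − 250.4 kN

F ≈ 2640 kN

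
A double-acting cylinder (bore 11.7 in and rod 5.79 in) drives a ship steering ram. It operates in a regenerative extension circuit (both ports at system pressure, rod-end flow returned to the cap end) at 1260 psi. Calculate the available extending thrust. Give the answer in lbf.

With equal pressure on both faces, forces on the annular region cancel; the net push is pressure × rod cross-section.
Rod cross-section A_rod = π/4 × (5.79 in)² = 26.33 in^2
F = P × A_rod

F ≈ 33200 lbf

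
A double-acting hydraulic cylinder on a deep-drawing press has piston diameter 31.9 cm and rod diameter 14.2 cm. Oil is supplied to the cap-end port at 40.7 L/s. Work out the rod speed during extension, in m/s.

Cap-side area A_cap = π/4 × (31.9 cm)² = 799.2 cm^2
v = Q / A

v ≈ 0.509 m/s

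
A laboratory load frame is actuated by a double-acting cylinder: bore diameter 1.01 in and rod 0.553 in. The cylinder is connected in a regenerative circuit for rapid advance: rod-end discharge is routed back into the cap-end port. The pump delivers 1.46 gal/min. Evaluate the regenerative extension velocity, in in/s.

v ≈ 23.4 in/s

In regeneration the rod-end outflow joins the pump flow into the cap end, so the net volume the pump must supply per unit advance equals the rod cross-section area.
Rod cross-section A_rod = π/4 × (0.553 in)² = 0.2402 in^2
v = Q_pump / A_rod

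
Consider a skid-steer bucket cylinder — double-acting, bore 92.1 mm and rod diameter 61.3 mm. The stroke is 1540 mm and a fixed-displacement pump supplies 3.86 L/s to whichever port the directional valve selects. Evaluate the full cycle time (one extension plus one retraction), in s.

Cap-side area A_cap = π/4 × (92.1 mm)² = 6662 mm^2
Rod-side annular area A_ann = π/4 × (92.1² − 61.3²) = 3711 mm^2
t_ext = A_cap·L/Q = 2.658 s
t_ret = A_ann·L/Q = 1.480 s
t_cycle = t_ext + t_ret

t ≈ 4.14 s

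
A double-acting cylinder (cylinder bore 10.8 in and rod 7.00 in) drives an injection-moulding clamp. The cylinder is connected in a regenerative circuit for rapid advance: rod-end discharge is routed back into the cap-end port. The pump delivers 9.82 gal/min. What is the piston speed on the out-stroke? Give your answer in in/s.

v ≈ 0.982 in/s

In regeneration the rod-end outflow joins the pump flow into the cap end, so the net volume the pump must supply per unit advance equals the rod cross-section area.
Rod cross-section A_rod = π/4 × (7.00 in)² = 38.48 in^2
v = Q_pump / A_rod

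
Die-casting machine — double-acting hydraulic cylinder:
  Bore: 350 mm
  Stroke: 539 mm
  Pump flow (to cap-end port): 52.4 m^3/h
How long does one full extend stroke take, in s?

Cap-side area A_cap = π/4 × (350 mm)² = 96210 mm^2
Swept volume V = A × L; t = V / Q = A·L / Q

t ≈ 3.56 s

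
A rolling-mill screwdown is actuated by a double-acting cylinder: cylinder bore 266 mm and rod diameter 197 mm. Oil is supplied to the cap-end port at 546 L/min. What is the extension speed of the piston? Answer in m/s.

v ≈ 0.164 m/s

Cap-side area A_cap = π/4 × (266 mm)² = 55570 mm^2
v = Q / A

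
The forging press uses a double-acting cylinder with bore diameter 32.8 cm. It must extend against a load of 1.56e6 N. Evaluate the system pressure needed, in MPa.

P ≈ 18.5 MPa

Cap-side area A_cap = π/4 × (32.8 cm)² = 845.0 cm^2
P = F / A = 1.56e6 N / A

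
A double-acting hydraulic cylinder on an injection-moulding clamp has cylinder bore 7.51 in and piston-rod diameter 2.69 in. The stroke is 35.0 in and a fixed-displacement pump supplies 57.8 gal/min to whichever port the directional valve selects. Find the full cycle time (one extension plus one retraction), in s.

t ≈ 13.0 s

Cap-side area A_cap = π/4 × (7.51 in)² = 44.30 in^2
Rod-side annular area A_ann = π/4 × (7.51² − 2.69²) = 38.61 in^2
t_ext = A_cap·L/Q = 6.967 s
t_ret = A_ann·L/Q = 6.073 s
t_cycle = t_ext + t_ret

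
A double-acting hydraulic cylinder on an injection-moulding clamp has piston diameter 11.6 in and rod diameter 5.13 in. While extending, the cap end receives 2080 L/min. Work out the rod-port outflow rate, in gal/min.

Cap-side area A_cap = π/4 × (11.6 in)² = 105.7 in^2
Rod-side annular area A_ann = π/4 × (11.6² − 5.13²) = 85.01 in^2
Piston speed v = Q_in/A_cap; rod-end outflow Q_out = v × A_ann = Q_in × A_ann/A_cap.

Q_out ≈ 442 gal/min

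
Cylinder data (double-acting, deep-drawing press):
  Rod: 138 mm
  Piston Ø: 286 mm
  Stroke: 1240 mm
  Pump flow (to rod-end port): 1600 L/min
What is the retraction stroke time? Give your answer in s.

t ≈ 2.29 s

Rod-side annular area A_ann = π/4 × (286² − 138²) = 49290 mm^2
Swept volume V = A × L; t = V / Q = A·L / Q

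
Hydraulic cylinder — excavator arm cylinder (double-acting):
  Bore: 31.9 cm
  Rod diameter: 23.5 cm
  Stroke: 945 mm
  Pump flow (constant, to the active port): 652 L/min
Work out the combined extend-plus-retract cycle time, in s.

t ≈ 10.1 s

Cap-side area A_cap = π/4 × (31.9 cm)² = 799.2 cm^2
Rod-side annular area A_ann = π/4 × (31.9² − 23.5²) = 365.5 cm^2
t_ext = A_cap·L/Q = 6.950 s
t_ret = A_ann·L/Q = 3.178 s
t_cycle = t_ext + t_ret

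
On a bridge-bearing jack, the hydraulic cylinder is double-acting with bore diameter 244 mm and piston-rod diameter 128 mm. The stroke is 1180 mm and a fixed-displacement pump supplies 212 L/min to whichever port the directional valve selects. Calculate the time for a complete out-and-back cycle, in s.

t ≈ 26.9 s

Cap-side area A_cap = π/4 × (244 mm)² = 46760 mm^2
Rod-side annular area A_ann = π/4 × (244² − 128²) = 33890 mm^2
t_ext = A_cap·L/Q = 15.62 s
t_ret = A_ann·L/Q = 11.32 s
t_cycle = t_ext + t_ret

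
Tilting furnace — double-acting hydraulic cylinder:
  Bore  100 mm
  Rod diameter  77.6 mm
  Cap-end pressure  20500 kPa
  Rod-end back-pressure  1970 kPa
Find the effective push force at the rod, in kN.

F ≈ 155 kN

Cap-side area A_cap = π/4 × (100 mm)² = 7854 mm^2
Rod-side annular area A_ann = π/4 × (100² − 77.6²) = 3125 mm^2
Net thrust = P_cap·A_cap − P_rod·A_ann = 161.0 kN − 6.155 kN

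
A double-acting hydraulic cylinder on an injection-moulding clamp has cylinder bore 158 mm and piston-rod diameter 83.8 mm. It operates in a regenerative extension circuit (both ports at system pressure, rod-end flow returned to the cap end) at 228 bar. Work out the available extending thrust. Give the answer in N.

F ≈ 1.26e5 N

With equal pressure on both faces, forces on the annular region cancel; the net push is pressure × rod cross-section.
Rod cross-section A_rod = π/4 × (83.8 mm)² = 5515 mm^2
F = P × A_rod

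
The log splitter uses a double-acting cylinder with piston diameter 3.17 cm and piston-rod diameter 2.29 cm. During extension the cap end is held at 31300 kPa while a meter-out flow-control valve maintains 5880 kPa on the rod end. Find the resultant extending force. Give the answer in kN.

Cap-side area A_cap = π/4 × (3.17 cm)² = 7.892 cm^2
Rod-side annular area A_ann = π/4 × (3.17² − 2.29²) = 3.774 cm^2
Net thrust = P_cap·A_cap − P_rod·A_ann = 24.70 kN − 2.219 kN

F ≈ 22.5 kN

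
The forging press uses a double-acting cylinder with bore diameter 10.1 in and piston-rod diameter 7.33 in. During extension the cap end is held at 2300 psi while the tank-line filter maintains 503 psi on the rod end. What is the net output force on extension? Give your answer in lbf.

F ≈ 1.65e5 lbf

Cap-side area A_cap = π/4 × (10.1 in)² = 80.12 in^2
Rod-side annular area A_ann = π/4 × (10.1² − 7.33²) = 37.92 in^2
Net thrust = P_cap·A_cap − P_rod·A_ann = 1.843e5 lbf − 19070 lbf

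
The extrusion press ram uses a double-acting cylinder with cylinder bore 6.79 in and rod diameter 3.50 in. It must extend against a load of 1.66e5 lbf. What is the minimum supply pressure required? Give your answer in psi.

Cap-side area A_cap = π/4 × (6.79 in)² = 36.21 in^2
P = F / A = 1.66e5 lbf / A

P ≈ 4580 psi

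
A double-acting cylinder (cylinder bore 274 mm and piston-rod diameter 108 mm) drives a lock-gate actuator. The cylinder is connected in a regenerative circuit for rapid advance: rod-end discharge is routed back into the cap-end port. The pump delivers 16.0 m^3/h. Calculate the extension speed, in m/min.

v ≈ 29.1 m/min

In regeneration the rod-end outflow joins the pump flow into the cap end, so the net volume the pump must supply per unit advance equals the rod cross-section area.
Rod cross-section A_rod = π/4 × (108 mm)² = 9161 mm^2
v = Q_pump / A_rod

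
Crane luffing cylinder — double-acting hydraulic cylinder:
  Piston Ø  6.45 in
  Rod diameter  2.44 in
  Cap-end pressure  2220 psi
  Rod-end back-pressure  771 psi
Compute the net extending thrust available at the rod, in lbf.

Cap-side area A_cap = π/4 × (6.45 in)² = 32.67 in^2
Rod-side annular area A_ann = π/4 × (6.45² − 2.44²) = 28.00 in^2
Net thrust = P_cap·A_cap − P_rod·A_ann = 72540 lbf − 21590 lbf

F ≈ 51000 lbf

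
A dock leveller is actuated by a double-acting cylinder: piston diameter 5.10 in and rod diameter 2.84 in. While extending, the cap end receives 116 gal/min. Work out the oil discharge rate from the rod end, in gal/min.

Cap-side area A_cap = π/4 × (5.10 in)² = 20.43 in^2
Rod-side annular area A_ann = π/4 × (5.10² − 2.84²) = 14.09 in^2
Piston speed v = Q_in/A_cap; rod-end outflow Q_out = v × A_ann = Q_in × A_ann/A_cap.

Q_out ≈ 80.0 gal/min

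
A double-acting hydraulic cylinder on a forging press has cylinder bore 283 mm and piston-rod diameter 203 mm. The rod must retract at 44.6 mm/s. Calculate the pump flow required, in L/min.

Q ≈ 81.7 L/min

Rod-side annular area A_ann = π/4 × (283² − 203²) = 30540 mm^2
Q = A × v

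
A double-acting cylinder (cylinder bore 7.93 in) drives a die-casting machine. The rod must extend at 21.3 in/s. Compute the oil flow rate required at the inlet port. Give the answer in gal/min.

Q ≈ 273 gal/min

Cap-side area A_cap = π/4 × (7.93 in)² = 49.39 in^2
Q = A × v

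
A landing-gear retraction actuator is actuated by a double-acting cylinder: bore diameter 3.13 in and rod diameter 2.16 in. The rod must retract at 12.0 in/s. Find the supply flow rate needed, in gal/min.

Rod-side annular area A_ann = π/4 × (3.13² − 2.16²) = 4.030 in^2
Q = A × v

Q ≈ 12.6 gal/min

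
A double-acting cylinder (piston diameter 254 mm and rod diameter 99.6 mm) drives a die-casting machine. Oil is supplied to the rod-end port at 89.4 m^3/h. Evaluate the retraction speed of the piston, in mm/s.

Rod-side annular area A_ann = π/4 × (254² − 99.6²) = 42880 mm^2
Flow into the rod-end port fills the annular volume.
v = Q / A

v ≈ 579 mm/s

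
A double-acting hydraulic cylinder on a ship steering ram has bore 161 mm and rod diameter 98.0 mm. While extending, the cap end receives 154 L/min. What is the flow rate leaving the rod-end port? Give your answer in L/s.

Cap-side area A_cap = π/4 × (161 mm)² = 20360 mm^2
Rod-side annular area A_ann = π/4 × (161² − 98.0²) = 12820 mm^2
Piston speed v = Q_in/A_cap; rod-end outflow Q_out = v × A_ann = Q_in × A_ann/A_cap.

Q_out ≈ 1.62 L/s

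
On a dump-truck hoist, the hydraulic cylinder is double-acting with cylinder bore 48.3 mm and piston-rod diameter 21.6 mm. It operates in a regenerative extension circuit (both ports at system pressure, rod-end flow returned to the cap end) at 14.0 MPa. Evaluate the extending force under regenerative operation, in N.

With equal pressure on both faces, forces on the annular region cancel; the net push is pressure × rod cross-section.
Rod cross-section A_rod = π/4 × (21.6 mm)² = 366.4 mm^2
F = P × A_rod

F ≈ 5130 N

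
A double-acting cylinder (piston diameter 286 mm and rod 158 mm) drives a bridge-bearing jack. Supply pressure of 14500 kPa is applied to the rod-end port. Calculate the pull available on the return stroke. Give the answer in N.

F ≈ 6.47e5 N

Rod-side annular area A_ann = π/4 × (286² − 158²) = 44640 mm^2
On retraction the pressure acts on the annular area (bore minus rod).
F = P × A_ann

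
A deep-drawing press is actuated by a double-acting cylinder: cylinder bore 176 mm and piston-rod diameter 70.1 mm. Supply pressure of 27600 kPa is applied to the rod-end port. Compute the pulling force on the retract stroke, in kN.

F ≈ 565 kN

Rod-side annular area A_ann = π/4 × (176² − 70.1²) = 20470 mm^2
On retraction the pressure acts on the annular area (bore minus rod).
F = P × A_ann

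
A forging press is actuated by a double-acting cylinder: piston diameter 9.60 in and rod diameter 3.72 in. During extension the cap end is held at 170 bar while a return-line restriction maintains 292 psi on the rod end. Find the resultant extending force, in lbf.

F ≈ 1.61e5 lbf

Cap-side area A_cap = π/4 × (9.60 in)² = 72.38 in^2
Rod-side annular area A_ann = π/4 × (9.60² − 3.72²) = 61.51 in^2
Net thrust = P_cap·A_cap − P_rod·A_ann = 1.785e5 lbf − 17960 lbf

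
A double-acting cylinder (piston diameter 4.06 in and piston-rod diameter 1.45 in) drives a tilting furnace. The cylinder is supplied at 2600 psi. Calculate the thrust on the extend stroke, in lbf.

F ≈ 33700 lbf

Cap-side area A_cap = π/4 × (4.06 in)² = 12.95 in^2
F = P × A_cap = 2600 psi × A_cap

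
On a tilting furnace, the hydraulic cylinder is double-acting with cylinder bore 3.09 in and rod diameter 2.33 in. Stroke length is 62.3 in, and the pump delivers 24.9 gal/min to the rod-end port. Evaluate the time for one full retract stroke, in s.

t ≈ 2.10 s

Rod-side annular area A_ann = π/4 × (3.09² − 2.33²) = 3.235 in^2
Swept volume V = A × L; t = V / Q = A·L / Q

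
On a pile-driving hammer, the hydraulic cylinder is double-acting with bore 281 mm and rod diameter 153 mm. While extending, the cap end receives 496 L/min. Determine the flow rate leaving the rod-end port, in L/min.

Q_out ≈ 349 L/min

Cap-side area A_cap = π/4 × (281 mm)² = 62020 mm^2
Rod-side annular area A_ann = π/4 × (281² − 153²) = 43630 mm^2
Piston speed v = Q_in/A_cap; rod-end outflow Q_out = v × A_ann = Q_in × A_ann/A_cap.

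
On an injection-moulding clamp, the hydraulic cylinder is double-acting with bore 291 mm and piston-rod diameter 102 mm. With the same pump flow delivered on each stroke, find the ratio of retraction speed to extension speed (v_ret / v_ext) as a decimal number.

v_ret/v_ext ≈ 1.14

Cap-side area A_cap = π/4 × (291 mm)² = 66510 mm^2
Rod-side annular area A_ann = π/4 × (291² − 102²) = 58340 mm^2
For equal Q, v ∝ 1/A, so v_ret/v_ext = A_cap/A_ann.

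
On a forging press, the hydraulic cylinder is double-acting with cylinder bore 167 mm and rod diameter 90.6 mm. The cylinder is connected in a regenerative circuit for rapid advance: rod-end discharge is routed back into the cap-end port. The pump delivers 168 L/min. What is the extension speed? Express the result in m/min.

In regeneration the rod-end outflow joins the pump flow into the cap end, so the net volume the pump must supply per unit advance equals the rod cross-section area.
Rod cross-section A_rod = π/4 × (90.6 mm)² = 6447 mm^2
v = Q_pump / A_rod

v ≈ 26.1 m/min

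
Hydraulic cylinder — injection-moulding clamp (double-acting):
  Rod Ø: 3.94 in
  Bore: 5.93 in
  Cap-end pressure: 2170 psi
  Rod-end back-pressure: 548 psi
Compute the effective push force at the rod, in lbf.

Cap-side area A_cap = π/4 × (5.93 in)² = 27.62 in^2
Rod-side annular area A_ann = π/4 × (5.93² − 3.94²) = 15.43 in^2
Net thrust = P_cap·A_cap − P_rod·A_ann = 59930 lbf − 8454 lbf

F ≈ 51500 lbf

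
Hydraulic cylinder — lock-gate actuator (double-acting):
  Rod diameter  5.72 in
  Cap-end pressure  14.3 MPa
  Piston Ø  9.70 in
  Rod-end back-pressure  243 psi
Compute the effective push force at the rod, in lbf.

F ≈ 1.42e5 lbf

Cap-side area A_cap = π/4 × (9.70 in)² = 73.90 in^2
Rod-side annular area A_ann = π/4 × (9.70² − 5.72²) = 48.20 in^2
Net thrust = P_cap·A_cap − P_rod·A_ann = 1.533e5 lbf − 11710 lbf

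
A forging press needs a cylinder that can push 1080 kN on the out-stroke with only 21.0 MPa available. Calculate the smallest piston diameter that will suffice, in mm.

Extension force acts on the full piston face: F = P × (π/4)D².
D = √(4F / (πP)) = √(4 × 1080 kN / (π × 21.0 MPa))

D ≈ 256 mm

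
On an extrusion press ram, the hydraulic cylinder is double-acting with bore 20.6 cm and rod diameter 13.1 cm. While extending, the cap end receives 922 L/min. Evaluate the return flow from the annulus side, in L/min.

Cap-side area A_cap = π/4 × (20.6 cm)² = 333.3 cm^2
Rod-side annular area A_ann = π/4 × (20.6² − 13.1²) = 198.5 cm^2
Piston speed v = Q_in/A_cap; rod-end outflow Q_out = v × A_ann = Q_in × A_ann/A_cap.

Q_out ≈ 549 L/min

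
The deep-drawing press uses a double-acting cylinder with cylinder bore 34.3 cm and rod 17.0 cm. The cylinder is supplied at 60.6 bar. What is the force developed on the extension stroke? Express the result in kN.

Cap-side area A_cap = π/4 × (34.3 cm)² = 924.0 cm^2
F = P × A_cap = 60.6 bar × A_cap

F ≈ 560 kN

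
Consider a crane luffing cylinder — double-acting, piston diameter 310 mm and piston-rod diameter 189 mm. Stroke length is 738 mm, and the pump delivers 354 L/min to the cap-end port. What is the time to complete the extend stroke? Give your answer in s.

Cap-side area A_cap = π/4 × (310 mm)² = 75480 mm^2
Swept volume V = A × L; t = V / Q = A·L / Q

t ≈ 9.44 s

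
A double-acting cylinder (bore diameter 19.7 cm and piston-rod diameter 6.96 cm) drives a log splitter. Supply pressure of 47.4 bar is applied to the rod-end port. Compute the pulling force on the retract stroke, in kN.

Rod-side annular area A_ann = π/4 × (19.7² − 6.96²) = 266.8 cm^2
On retraction the pressure acts on the annular area (bore minus rod).
F = P × A_ann

F ≈ 126 kN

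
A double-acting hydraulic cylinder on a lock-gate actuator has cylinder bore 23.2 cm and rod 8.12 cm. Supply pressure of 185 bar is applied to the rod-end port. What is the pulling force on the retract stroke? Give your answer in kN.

F ≈ 686 kN

Rod-side annular area A_ann = π/4 × (23.2² − 8.12²) = 370.9 cm^2
On retraction the pressure acts on the annular area (bore minus rod).
F = P × A_ann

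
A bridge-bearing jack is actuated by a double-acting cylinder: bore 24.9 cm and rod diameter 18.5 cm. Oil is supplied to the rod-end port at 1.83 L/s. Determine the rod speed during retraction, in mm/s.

v ≈ 83.9 mm/s

Rod-side annular area A_ann = π/4 × (24.9² − 18.5²) = 218.2 cm^2
Flow into the rod-end port fills the annular volume.
v = Q / A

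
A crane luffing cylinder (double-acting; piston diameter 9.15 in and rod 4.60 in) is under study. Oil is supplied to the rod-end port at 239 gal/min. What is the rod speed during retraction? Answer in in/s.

Rod-side annular area A_ann = π/4 × (9.15² − 4.60²) = 49.14 in^2
Flow into the rod-end port fills the annular volume.
v = Q / A

v ≈ 18.7 in/s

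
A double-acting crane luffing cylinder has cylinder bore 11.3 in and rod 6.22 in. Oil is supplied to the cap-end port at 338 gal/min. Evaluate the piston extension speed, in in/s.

Cap-side area A_cap = π/4 × (11.3 in)² = 100.3 in^2
v = Q / A

v ≈ 13.0 in/s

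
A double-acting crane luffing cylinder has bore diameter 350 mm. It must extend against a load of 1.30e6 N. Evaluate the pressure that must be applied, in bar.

Cap-side area A_cap = π/4 × (350 mm)² = 96210 mm^2
P = F / A = 1.30e6 N / A

P ≈ 135 bar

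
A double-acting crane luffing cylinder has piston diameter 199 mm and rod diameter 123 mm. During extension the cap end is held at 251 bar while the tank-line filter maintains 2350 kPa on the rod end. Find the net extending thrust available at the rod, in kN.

Cap-side area A_cap = π/4 × (199 mm)² = 31100 mm^2
Rod-side annular area A_ann = π/4 × (199² − 123²) = 19220 mm^2
Net thrust = P_cap·A_cap − P_rod·A_ann = 780.7 kN − 45.17 kN

F ≈ 736 kN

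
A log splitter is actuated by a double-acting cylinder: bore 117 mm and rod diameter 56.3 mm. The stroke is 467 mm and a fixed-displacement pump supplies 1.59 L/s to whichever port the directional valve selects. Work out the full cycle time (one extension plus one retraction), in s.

Cap-side area A_cap = π/4 × (117 mm)² = 10750 mm^2
Rod-side annular area A_ann = π/4 × (117² − 56.3²) = 8262 mm^2
t_ext = A_cap·L/Q = 3.158 s
t_ret = A_ann·L/Q = 2.427 s
t_cycle = t_ext + t_ret

t ≈ 5.58 s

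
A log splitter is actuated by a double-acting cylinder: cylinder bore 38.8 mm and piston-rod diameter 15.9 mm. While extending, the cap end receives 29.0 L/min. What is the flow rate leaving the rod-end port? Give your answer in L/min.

Q_out ≈ 24.1 L/min

Cap-side area A_cap = π/4 × (38.8 mm)² = 1182 mm^2
Rod-side annular area A_ann = π/4 × (38.8² − 15.9²) = 983.8 mm^2
Piston speed v = Q_in/A_cap; rod-end outflow Q_out = v × A_ann = Q_in × A_ann/A_cap.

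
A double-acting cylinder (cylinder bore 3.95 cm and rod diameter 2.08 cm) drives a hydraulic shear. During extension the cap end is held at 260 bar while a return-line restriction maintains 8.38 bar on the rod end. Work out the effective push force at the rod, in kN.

F ≈ 31.1 kN

Cap-side area A_cap = π/4 × (3.95 cm)² = 12.25 cm^2
Rod-side annular area A_ann = π/4 × (3.95² − 2.08²) = 8.856 cm^2
Net thrust = P_cap·A_cap − P_rod·A_ann = 31.86 kN − 0.7422 kN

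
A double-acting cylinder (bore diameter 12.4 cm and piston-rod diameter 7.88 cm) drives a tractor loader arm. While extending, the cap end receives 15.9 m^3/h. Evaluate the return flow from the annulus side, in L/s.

Q_out ≈ 2.63 L/s

Cap-side area A_cap = π/4 × (12.4 cm)² = 120.8 cm^2
Rod-side annular area A_ann = π/4 × (12.4² − 7.88²) = 71.99 cm^2
Piston speed v = Q_in/A_cap; rod-end outflow Q_out = v × A_ann = Q_in × A_ann/A_cap.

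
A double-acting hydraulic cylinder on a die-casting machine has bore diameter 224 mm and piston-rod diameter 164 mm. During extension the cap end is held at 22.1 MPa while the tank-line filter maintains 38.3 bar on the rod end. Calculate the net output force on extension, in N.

F ≈ 8.01e5 N

Cap-side area A_cap = π/4 × (224 mm)² = 39410 mm^2
Rod-side annular area A_ann = π/4 × (224² − 164²) = 18280 mm^2
Net thrust = P_cap·A_cap − P_rod·A_ann = 8.709e5 N − 70030 N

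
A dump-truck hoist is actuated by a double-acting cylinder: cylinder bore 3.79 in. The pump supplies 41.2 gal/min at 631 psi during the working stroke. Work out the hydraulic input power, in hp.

Hydraulic power = P × Q

W ≈ 15.2 hp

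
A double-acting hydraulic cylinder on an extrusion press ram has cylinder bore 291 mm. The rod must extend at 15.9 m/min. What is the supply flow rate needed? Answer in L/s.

Q ≈ 17.6 L/s

Cap-side area A_cap = π/4 × (291 mm)² = 66510 mm^2
Q = A × v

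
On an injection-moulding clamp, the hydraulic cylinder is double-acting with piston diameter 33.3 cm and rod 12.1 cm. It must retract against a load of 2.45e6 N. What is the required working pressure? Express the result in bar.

Rod-side annular area A_ann = π/4 × (33.3² − 12.1²) = 755.9 cm^2
Retraction: pressure acts on the annular area.
P = F / A = 2.45e6 N / A

P ≈ 324 bar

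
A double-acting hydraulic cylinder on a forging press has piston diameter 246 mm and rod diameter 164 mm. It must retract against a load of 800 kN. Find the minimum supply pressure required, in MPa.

Rod-side annular area A_ann = π/4 × (246² − 164²) = 26410 mm^2
Retraction: pressure acts on the annular area.
P = F / A = 800 kN / A

P ≈ 30.3 MPa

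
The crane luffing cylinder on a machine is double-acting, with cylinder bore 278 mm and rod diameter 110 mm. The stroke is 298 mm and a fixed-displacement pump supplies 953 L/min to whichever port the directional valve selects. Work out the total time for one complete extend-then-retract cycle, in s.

t ≈ 2.10 s

Cap-side area A_cap = π/4 × (278 mm)² = 60700 mm^2
Rod-side annular area A_ann = π/4 × (278² − 110²) = 51200 mm^2
t_ext = A_cap·L/Q = 1.139 s
t_ret = A_ann·L/Q = 0.9605 s
t_cycle = t_ext + t_ret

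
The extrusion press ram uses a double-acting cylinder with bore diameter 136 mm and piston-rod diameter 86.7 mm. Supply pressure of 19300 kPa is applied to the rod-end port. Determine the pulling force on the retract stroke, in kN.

F ≈ 166 kN

Rod-side annular area A_ann = π/4 × (136² − 86.7²) = 8623 mm^2
On retraction the pressure acts on the annular area (bore minus rod).
F = P × A_ann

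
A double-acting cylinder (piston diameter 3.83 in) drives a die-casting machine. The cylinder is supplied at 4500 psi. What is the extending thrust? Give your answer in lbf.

F ≈ 51800 lbf

Cap-side area A_cap = π/4 × (3.83 in)² = 11.52 in^2
F = P × A_cap = 4500 psi × A_cap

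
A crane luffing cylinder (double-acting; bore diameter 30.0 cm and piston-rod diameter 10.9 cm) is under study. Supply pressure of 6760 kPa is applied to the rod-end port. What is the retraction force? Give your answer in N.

F ≈ 4.15e5 N

Rod-side annular area A_ann = π/4 × (30.0² − 10.9²) = 613.5 cm^2
On retraction the pressure acts on the annular area (bore minus rod).
F = P × A_ann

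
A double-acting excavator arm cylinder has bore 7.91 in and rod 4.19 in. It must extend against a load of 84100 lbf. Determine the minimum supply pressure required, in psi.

P ≈ 1710 psi

Cap-side area A_cap = π/4 × (7.91 in)² = 49.14 in^2
P = F / A = 84100 lbf / A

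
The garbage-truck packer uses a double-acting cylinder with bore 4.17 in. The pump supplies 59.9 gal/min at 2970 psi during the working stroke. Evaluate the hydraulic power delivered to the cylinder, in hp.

W ≈ 104 hp

Hydraulic power = P × Q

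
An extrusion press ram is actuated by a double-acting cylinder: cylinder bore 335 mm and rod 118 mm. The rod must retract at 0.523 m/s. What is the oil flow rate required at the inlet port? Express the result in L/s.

Rod-side annular area A_ann = π/4 × (335² − 118²) = 77210 mm^2
Q = A × v

Q ≈ 40.4 L/s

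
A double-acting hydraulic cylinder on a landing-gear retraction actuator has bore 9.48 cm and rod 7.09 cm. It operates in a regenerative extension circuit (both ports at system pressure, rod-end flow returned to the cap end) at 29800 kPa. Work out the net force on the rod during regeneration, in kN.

With equal pressure on both faces, forces on the annular region cancel; the net push is pressure × rod cross-section.
Rod cross-section A_rod = π/4 × (7.09 cm)² = 39.48 cm^2
F = P × A_rod

F ≈ 118 kN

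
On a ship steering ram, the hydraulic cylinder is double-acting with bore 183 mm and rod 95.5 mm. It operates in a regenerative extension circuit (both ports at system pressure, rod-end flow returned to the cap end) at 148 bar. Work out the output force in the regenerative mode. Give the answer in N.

F ≈ 1.06e5 N

With equal pressure on both faces, forces on the annular region cancel; the net push is pressure × rod cross-section.
Rod cross-section A_rod = π/4 × (95.5 mm)² = 7163 mm^2
F = P × A_rod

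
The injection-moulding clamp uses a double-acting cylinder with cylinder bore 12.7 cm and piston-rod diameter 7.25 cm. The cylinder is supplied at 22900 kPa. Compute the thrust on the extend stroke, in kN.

Cap-side area A_cap = π/4 × (12.7 cm)² = 126.7 cm^2
F = P × A_cap = 22900 kPa × A_cap

F ≈ 290 kN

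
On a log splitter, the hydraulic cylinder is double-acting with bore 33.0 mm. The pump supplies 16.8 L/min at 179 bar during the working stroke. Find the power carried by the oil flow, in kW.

W ≈ 5.01 kW

Hydraulic power = P × Q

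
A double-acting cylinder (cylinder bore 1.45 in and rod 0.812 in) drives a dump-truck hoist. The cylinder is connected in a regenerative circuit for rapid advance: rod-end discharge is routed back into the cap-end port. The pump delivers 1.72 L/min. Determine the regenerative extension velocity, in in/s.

v ≈ 3.38 in/s

In regeneration the rod-end outflow joins the pump flow into the cap end, so the net volume the pump must supply per unit advance equals the rod cross-section area.
Rod cross-section A_rod = π/4 × (0.812 in)² = 0.5178 in^2
v = Q_pump / A_rod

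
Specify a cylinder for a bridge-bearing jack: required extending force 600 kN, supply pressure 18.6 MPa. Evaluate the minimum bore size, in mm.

D ≈ 203 mm

Extension force acts on the full piston face: F = P × (π/4)D².
D = √(4F / (πP)) = √(4 × 600 kN / (π × 18.6 MPa))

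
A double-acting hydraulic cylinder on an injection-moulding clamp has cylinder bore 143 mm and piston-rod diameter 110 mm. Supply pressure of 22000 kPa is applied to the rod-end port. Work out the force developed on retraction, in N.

Rod-side annular area A_ann = π/4 × (143² − 110²) = 6557 mm^2
On retraction the pressure acts on the annular area (bore minus rod).
F = P × A_ann

F ≈ 1.44e5 N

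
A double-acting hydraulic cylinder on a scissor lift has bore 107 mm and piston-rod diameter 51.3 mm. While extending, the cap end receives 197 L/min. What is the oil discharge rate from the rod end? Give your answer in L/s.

Cap-side area A_cap = π/4 × (107 mm)² = 8992 mm^2
Rod-side annular area A_ann = π/4 × (107² − 51.3²) = 6925 mm^2
Piston speed v = Q_in/A_cap; rod-end outflow Q_out = v × A_ann = Q_in × A_ann/A_cap.

Q_out ≈ 2.53 L/s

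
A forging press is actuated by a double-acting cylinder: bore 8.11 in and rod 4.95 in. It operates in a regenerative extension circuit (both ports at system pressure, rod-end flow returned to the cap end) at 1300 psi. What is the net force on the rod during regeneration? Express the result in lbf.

F ≈ 25000 lbf

With equal pressure on both faces, forces on the annular region cancel; the net push is pressure × rod cross-section.
Rod cross-section A_rod = π/4 × (4.95 in)² = 19.24 in^2
F = P × A_rod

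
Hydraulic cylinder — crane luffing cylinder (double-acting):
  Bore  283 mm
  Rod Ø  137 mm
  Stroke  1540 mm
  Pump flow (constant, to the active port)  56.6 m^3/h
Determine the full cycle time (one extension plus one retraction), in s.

Cap-side area A_cap = π/4 × (283 mm)² = 62900 mm^2
Rod-side annular area A_ann = π/4 × (283² − 137²) = 48160 mm^2
t_ext = A_cap·L/Q = 6.161 s
t_ret = A_ann·L/Q = 4.717 s
t_cycle = t_ext + t_ret

t ≈ 10.9 s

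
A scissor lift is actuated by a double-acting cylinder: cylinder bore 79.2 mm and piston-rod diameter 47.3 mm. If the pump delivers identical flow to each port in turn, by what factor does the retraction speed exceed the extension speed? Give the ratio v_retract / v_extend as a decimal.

v_ret/v_ext ≈ 1.55

Cap-side area A_cap = π/4 × (79.2 mm)² = 4927 mm^2
Rod-side annular area A_ann = π/4 × (79.2² − 47.3²) = 3169 mm^2
For equal Q, v ∝ 1/A, so v_ret/v_ext = A_cap/A_ann.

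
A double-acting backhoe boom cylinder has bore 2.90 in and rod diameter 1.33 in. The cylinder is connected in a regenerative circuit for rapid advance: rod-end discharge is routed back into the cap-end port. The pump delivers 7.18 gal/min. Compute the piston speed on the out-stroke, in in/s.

In regeneration the rod-end outflow joins the pump flow into the cap end, so the net volume the pump must supply per unit advance equals the rod cross-section area.
Rod cross-section A_rod = π/4 × (1.33 in)² = 1.389 in^2
v = Q_pump / A_rod

v ≈ 19.9 in/s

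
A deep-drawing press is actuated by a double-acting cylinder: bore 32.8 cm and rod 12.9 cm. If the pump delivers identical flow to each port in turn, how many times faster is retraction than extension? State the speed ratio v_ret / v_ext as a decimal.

Cap-side area A_cap = π/4 × (32.8 cm)² = 845.0 cm^2
Rod-side annular area A_ann = π/4 × (32.8² − 12.9²) = 714.3 cm^2
For equal Q, v ∝ 1/A, so v_ret/v_ext = A_cap/A_ann.

v_ret/v_ext ≈ 1.18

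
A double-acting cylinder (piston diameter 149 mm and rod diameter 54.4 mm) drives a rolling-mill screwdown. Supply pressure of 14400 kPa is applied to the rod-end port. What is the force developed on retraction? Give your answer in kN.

F ≈ 218 kN

Rod-side annular area A_ann = π/4 × (149² − 54.4²) = 15110 mm^2
On retraction the pressure acts on the annular area (bore minus rod).
F = P × A_ann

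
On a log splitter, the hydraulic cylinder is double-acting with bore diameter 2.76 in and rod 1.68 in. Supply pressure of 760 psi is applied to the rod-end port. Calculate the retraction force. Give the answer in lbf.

Rod-side annular area A_ann = π/4 × (2.76² − 1.68²) = 3.766 in^2
On retraction the pressure acts on the annular area (bore minus rod).
F = P × A_ann

F ≈ 2860 lbf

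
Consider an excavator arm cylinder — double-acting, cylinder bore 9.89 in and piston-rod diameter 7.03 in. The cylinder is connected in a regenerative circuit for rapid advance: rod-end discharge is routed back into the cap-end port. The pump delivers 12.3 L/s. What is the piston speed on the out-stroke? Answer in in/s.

v ≈ 19.3 in/s

In regeneration the rod-end outflow joins the pump flow into the cap end, so the net volume the pump must supply per unit advance equals the rod cross-section area.
Rod cross-section A_rod = π/4 × (7.03 in)² = 38.82 in^2
v = Q_pump / A_rod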